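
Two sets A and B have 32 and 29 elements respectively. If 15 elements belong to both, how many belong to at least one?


|A ∪ B| = |A| + |B| - |A ∩ B|
= 32 + 29 - 15
= 46

|A ∪ B| = 46


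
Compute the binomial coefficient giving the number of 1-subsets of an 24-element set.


C(n,k) = n! / (k!(n-k)!)
C(24,1) = 24! / (1!23!)
= 24

C(24,1) = 24


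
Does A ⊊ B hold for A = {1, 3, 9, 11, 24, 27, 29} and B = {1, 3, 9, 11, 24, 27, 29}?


A ⊂ B requires: A ⊆ B AND A ≠ B.
A ⊆ B? Yes
A = B? Yes
A = B, so A is not a PROPER subset.

No, A is not a proper subset of B


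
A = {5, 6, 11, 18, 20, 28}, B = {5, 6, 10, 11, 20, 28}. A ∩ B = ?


A ∩ B = elements in both A and B
A = {5, 6, 11, 18, 20, 28}
B = {5, 6, 10, 11, 20, 28}
A ∩ B = {5, 6, 11, 20, 28}

A ∩ B = {5, 6, 11, 20, 28}


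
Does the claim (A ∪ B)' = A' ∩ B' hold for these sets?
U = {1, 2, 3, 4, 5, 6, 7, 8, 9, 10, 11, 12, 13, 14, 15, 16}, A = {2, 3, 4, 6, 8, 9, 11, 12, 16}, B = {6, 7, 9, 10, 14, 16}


LHS: A ∪ B = {2, 3, 4, 6, 7, 8, 9, 10, 11, 12, 14, 16}
(A ∪ B)' = U \ (A ∪ B) = {1, 5, 13, 15}
A' = {1, 5, 7, 10, 13, 14, 15}, B' = {1, 2, 3, 4, 5, 8, 11, 12, 13, 15}
Claimed RHS: A' ∩ B' = {1, 5, 13, 15}
Identity is VALID: LHS = RHS = {1, 5, 13, 15} ✓

Identity is valid. (A ∪ B)' = A' ∩ B' = {1, 5, 13, 15}


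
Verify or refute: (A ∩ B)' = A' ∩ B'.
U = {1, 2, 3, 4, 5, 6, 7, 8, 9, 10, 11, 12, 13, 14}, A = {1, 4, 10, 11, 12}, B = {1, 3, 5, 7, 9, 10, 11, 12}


LHS: A ∩ B = {1, 10, 11, 12}
(A ∩ B)' = U \ (A ∩ B) = {2, 3, 4, 5, 6, 7, 8, 9, 13, 14}
A' = {2, 3, 5, 6, 7, 8, 9, 13, 14}, B' = {2, 4, 6, 8, 13, 14}
Claimed RHS: A' ∩ B' = {2, 6, 8, 13, 14}
Identity is INVALID: LHS = {2, 3, 4, 5, 6, 7, 8, 9, 13, 14} but the RHS claimed here equals {2, 6, 8, 13, 14}. The correct form is (A ∩ B)' = A' ∪ B'.

Identity is invalid: (A ∩ B)' = {2, 3, 4, 5, 6, 7, 8, 9, 13, 14} but A' ∩ B' = {2, 6, 8, 13, 14}. The correct De Morgan law is (A ∩ B)' = A' ∪ B'.


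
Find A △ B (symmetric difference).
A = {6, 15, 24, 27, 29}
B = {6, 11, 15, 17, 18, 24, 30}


A △ B = (A \ B) ∪ (B \ A) = elements in exactly one of A or B
A \ B = {27, 29}
B \ A = {11, 17, 18, 30}
A △ B = {11, 17, 18, 27, 29, 30}

A △ B = {11, 17, 18, 27, 29, 30}


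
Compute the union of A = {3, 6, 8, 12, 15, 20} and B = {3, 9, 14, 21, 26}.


A ∪ B = all elements in A or B (or both)
A = {3, 6, 8, 12, 15, 20}
B = {3, 9, 14, 21, 26}
A ∪ B = {3, 6, 8, 9, 12, 14, 15, 20, 21, 26}

A ∪ B = {3, 6, 8, 9, 12, 14, 15, 20, 21, 26}


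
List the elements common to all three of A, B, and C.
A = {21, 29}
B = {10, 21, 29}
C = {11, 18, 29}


A ∩ B = {21, 29}
(A ∩ B) ∩ C = {29}

A ∩ B ∩ C = {29}


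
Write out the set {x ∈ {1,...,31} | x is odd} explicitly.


Checking each candidate:
Condition: odd numbers in {1,...,31}
Result = {1, 3, 5, 7, 9, 11, 13, 15, 17, 19, 21, 23, 25, 27, 29, 31}

{1, 3, 5, 7, 9, 11, 13, 15, 17, 19, 21, 23, 25, 27, 29, 31}


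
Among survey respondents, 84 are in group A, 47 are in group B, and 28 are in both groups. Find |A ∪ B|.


|A ∪ B| = |A| + |B| - |A ∩ B|
= 84 + 47 - 28
= 103

|A ∪ B| = 103


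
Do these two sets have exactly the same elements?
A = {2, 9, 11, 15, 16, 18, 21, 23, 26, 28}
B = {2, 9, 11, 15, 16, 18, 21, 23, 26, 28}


Two sets are equal iff they have exactly the same elements.
A = {2, 9, 11, 15, 16, 18, 21, 23, 26, 28}
B = {2, 9, 11, 15, 16, 18, 21, 23, 26, 28}
Same elements → A = B

Yes, A = B


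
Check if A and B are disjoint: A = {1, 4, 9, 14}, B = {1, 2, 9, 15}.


Disjoint means A ∩ B = ∅.
A ∩ B = {1, 9}
A ∩ B ≠ ∅, so A and B are NOT disjoint.

No, A and B are not disjoint (A ∩ B = {1, 9})


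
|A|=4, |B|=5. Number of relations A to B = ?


A relation from A to B is any subset of A × B.
|A × B| = 4 × 5 = 20
# relations = 2^|A × B| = 2^20 = 1048576

Number of relations = 1048576


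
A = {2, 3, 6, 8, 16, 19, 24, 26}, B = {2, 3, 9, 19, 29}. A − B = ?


A \ B = elements in A but not in B
A = {2, 3, 6, 8, 16, 19, 24, 26}
B = {2, 3, 9, 19, 29}
Remove from A any elements in B
A \ B = {6, 8, 16, 24, 26}

A \ B = {6, 8, 16, 24, 26}


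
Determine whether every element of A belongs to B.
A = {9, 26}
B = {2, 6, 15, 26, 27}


A ⊆ B means every element of A is in B.
Elements in A not in B: {9}
So A ⊄ B.

No, A ⊄ B


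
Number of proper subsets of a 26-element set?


Total subsets = 2^n = 2^26 = 67108864
Proper subsets exclude the set itself: 2^n - 1
= 67108864 - 1
= 67108863

Number of proper subsets = 67108863


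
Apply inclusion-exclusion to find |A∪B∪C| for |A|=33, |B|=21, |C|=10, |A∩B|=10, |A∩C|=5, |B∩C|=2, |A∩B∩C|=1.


|A∪B∪C| = |A|+|B|+|C| - |A∩B|-|A∩C|-|B∩C| + |A∩B∩C|
= 33+21+10 - 10-5-2 + 1
= 64 - 17 + 1
= 48

|A ∪ B ∪ C| = 48


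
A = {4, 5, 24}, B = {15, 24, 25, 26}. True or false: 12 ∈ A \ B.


A = {4, 5, 24}, B = {15, 24, 25, 26}
A \ B = elements in A but not in B
A \ B = {4, 5}
Checking if 12 ∈ A \ B
12 is not in A \ B → False

12 ∉ A \ B


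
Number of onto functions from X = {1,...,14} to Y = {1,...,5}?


n = |X| = 14, k = |Y| = 5. Surjections via inclusion-exclusion:
S(n,k) = Σ(-1)^i × C(k,i) × (k-i)^n, i=0 to k
i=0: (-1)^0×C(5,0)×5^14 = 6103515625
i=1: (-1)^1×C(5,1)×4^14 = -1342177280
i=2: (-1)^2×C(5,2)×3^14 = 47829690
i=3: (-1)^3×C(5,3)×2^14 = -163840
i=4: (-1)^4×C(5,4)×1^14 = 5
i=5: (-1)^5×C(5,5)×0^14 = 0
Total = 4809004200

Number of surjections = 4809004200


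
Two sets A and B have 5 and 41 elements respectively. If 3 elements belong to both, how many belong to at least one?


|A ∪ B| = |A| + |B| - |A ∩ B|
= 5 + 41 - 3
= 43

|A ∪ B| = 43


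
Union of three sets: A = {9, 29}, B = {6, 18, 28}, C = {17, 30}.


A ∪ B = {6, 9, 18, 28, 29}
(A ∪ B) ∪ C = {6, 9, 17, 18, 28, 29, 30}

A ∪ B ∪ C = {6, 9, 17, 18, 28, 29, 30}


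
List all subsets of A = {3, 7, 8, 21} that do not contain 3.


A subset of A that omits 3 is a subset of A \ {3}, so there are 2^(n-1) = 2^3 = 8 of them.
Subsets excluding 3: ∅, {7}, {8}, {21}, {7, 8}, {7, 21}, {8, 21}, {7, 8, 21}

Subsets excluding 3 (8 total): ∅, {7}, {8}, {21}, {7, 8}, {7, 21}, {8, 21}, {7, 8, 21}


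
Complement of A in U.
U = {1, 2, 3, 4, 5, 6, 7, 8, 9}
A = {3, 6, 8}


Aᶜ = U \ A = elements in U but not in A
U = {1, 2, 3, 4, 5, 6, 7, 8, 9}
A = {3, 6, 8}
Aᶜ = {1, 2, 4, 5, 7, 9}

Aᶜ = {1, 2, 4, 5, 7, 9}


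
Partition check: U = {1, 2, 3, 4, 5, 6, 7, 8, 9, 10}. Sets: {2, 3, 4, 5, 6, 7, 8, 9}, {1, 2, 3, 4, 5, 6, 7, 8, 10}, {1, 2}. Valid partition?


A partition requires: (1) non-empty parts, (2) pairwise disjoint, (3) union = U
Parts: {2, 3, 4, 5, 6, 7, 8, 9}, {1, 2, 3, 4, 5, 6, 7, 8, 10}, {1, 2}
Union of parts: {1, 2, 3, 4, 5, 6, 7, 8, 9, 10}
U = {1, 2, 3, 4, 5, 6, 7, 8, 9, 10}
All non-empty? True
Pairwise disjoint? False
Covers U? True

No, not a valid partition


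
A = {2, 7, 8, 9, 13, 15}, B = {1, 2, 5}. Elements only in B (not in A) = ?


A = {2, 7, 8, 9, 13, 15}
B = {1, 2, 5}
Region: only in B (not in A)
Elements: {1, 5}

Elements only in B (not in A): {1, 5}


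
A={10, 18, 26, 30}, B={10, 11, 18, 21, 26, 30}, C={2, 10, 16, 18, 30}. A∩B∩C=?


A ∩ B = {10, 18, 26, 30}
(A ∩ B) ∩ C = {10, 18, 30}

A ∩ B ∩ C = {10, 18, 30}


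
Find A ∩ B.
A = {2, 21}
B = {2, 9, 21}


A ∩ B = elements in both A and B
A = {2, 21}
B = {2, 9, 21}
A ∩ B = {2, 21}

A ∩ B = {2, 21}


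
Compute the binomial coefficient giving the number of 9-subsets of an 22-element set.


C(n,k) = n! / (k!(n-k)!)
C(22,9) = 22! / (9!13!)
= 497420

C(22,9) = 497420


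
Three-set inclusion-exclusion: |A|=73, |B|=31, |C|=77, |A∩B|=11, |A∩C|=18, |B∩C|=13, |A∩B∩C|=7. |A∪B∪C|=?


|A∪B∪C| = |A|+|B|+|C| - |A∩B|-|A∩C|-|B∩C| + |A∩B∩C|
= 73+31+77 - 11-18-13 + 7
= 181 - 42 + 7
= 146

|A ∪ B ∪ C| = 146


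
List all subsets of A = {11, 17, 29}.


|A| = 3, so |P(A)| = 2^3 = 8
Enumerate subsets by cardinality (0 to 3):
∅, {11}, {17}, {29}, {11, 17}, {11, 29}, {17, 29}, {11, 17, 29}

P(A) has 8 subsets: ∅, {11}, {17}, {29}, {11, 17}, {11, 29}, {17, 29}, {11, 17, 29}


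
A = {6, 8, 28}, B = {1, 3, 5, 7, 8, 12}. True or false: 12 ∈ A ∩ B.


A = {6, 8, 28}, B = {1, 3, 5, 7, 8, 12}
A ∩ B = elements in both A and B
A ∩ B = {8}
Checking if 12 ∈ A ∩ B
12 is not in A ∩ B → False

12 ∉ A ∩ B


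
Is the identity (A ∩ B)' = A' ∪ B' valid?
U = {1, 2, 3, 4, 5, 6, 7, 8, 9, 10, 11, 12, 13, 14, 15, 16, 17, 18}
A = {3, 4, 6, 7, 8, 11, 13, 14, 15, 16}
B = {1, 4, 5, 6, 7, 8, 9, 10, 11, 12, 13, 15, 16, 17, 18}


LHS: A ∩ B = {4, 6, 7, 8, 11, 13, 15, 16}
(A ∩ B)' = U \ (A ∩ B) = {1, 2, 3, 5, 9, 10, 12, 14, 17, 18}
A' = {1, 2, 5, 9, 10, 12, 17, 18}, B' = {2, 3, 14}
Claimed RHS: A' ∪ B' = {1, 2, 3, 5, 9, 10, 12, 14, 17, 18}
Identity is VALID: LHS = RHS = {1, 2, 3, 5, 9, 10, 12, 14, 17, 18} ✓

Identity is valid. (A ∩ B)' = A' ∪ B' = {1, 2, 3, 5, 9, 10, 12, 14, 17, 18}


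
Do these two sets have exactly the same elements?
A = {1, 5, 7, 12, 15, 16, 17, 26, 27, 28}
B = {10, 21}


Two sets are equal iff they have exactly the same elements.
A = {1, 5, 7, 12, 15, 16, 17, 26, 27, 28}
B = {10, 21}
Differences: {1, 5, 7, 10, 12, 15, 16, 17, 21, 26, 27, 28}
A ≠ B

No, A ≠ B


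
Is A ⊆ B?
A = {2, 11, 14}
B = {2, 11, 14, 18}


A ⊆ B means every element of A is in B.
All elements of A are in B.
So A ⊆ B.

Yes, A ⊆ B


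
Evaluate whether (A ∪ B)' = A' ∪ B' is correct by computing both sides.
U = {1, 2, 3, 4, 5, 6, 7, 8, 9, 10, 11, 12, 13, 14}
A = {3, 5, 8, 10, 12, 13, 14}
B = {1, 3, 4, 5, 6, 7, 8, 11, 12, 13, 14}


LHS: A ∪ B = {1, 3, 4, 5, 6, 7, 8, 10, 11, 12, 13, 14}
(A ∪ B)' = U \ (A ∪ B) = {2, 9}
A' = {1, 2, 4, 6, 7, 9, 11}, B' = {2, 9, 10}
Claimed RHS: A' ∪ B' = {1, 2, 4, 6, 7, 9, 10, 11}
Identity is INVALID: LHS = {2, 9} but the RHS claimed here equals {1, 2, 4, 6, 7, 9, 10, 11}. The correct form is (A ∪ B)' = A' ∩ B'.

Identity is invalid: (A ∪ B)' = {2, 9} but A' ∪ B' = {1, 2, 4, 6, 7, 9, 10, 11}. The correct De Morgan law is (A ∪ B)' = A' ∩ B'.


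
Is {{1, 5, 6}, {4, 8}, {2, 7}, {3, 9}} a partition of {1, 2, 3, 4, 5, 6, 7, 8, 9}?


A partition requires: (1) non-empty parts, (2) pairwise disjoint, (3) union = U
Parts: {1, 5, 6}, {4, 8}, {2, 7}, {3, 9}
Union of parts: {1, 2, 3, 4, 5, 6, 7, 8, 9}
U = {1, 2, 3, 4, 5, 6, 7, 8, 9}
All non-empty? True
Pairwise disjoint? True
Covers U? True

Yes, valid partition


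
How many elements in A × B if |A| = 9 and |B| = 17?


|A × B| = |A| × |B|
= 9 × 17
= 153

|A × B| = 153


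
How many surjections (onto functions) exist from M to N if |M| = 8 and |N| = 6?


n = |M| = 8, k = |N| = 6. Surjections via inclusion-exclusion:
S(n,k) = Σ(-1)^i × C(k,i) × (k-i)^n, i=0 to k
i=0: (-1)^0×C(6,0)×6^8 = 1679616
i=1: (-1)^1×C(6,1)×5^8 = -2343750
i=2: (-1)^2×C(6,2)×4^8 = 983040
i=3: (-1)^3×C(6,3)×3^8 = -131220
i=4: (-1)^4×C(6,4)×2^8 = 3840
i=5: (-1)^5×C(6,5)×1^8 = -6
i=6: (-1)^6×C(6,6)×0^8 = 0
Total = 191520

Number of surjections = 191520


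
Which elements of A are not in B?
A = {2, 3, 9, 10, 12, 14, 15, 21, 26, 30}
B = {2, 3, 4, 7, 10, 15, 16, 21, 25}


A \ B = elements in A but not in B
A = {2, 3, 9, 10, 12, 14, 15, 21, 26, 30}
B = {2, 3, 4, 7, 10, 15, 16, 21, 25}
Remove from A any elements in B
A \ B = {9, 12, 14, 26, 30}

A \ B = {9, 12, 14, 26, 30}


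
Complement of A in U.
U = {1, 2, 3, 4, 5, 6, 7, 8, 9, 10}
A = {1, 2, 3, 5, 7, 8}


Aᶜ = U \ A = elements in U but not in A
U = {1, 2, 3, 4, 5, 6, 7, 8, 9, 10}
A = {1, 2, 3, 5, 7, 8}
Aᶜ = {4, 6, 9, 10}

Aᶜ = {4, 6, 9, 10}


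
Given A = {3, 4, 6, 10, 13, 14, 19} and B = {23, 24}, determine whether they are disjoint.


Disjoint means A ∩ B = ∅.
A ∩ B = ∅
A ∩ B = ∅, so A and B are disjoint.

Yes, A and B are disjoint


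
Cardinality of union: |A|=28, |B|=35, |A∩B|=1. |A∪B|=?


|A ∪ B| = |A| + |B| - |A ∩ B|
= 28 + 35 - 1
= 62

|A ∪ B| = 62


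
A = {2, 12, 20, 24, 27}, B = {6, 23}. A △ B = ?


A △ B = (A \ B) ∪ (B \ A) = elements in exactly one of A or B
A \ B = {2, 12, 20, 24, 27}
B \ A = {6, 23}
A △ B = {2, 6, 12, 20, 23, 24, 27}

A △ B = {2, 6, 12, 20, 23, 24, 27}


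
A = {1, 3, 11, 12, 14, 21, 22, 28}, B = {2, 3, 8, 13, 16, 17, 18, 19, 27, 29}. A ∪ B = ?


A ∪ B = all elements in A or B (or both)
A = {1, 3, 11, 12, 14, 21, 22, 28}
B = {2, 3, 8, 13, 16, 17, 18, 19, 27, 29}
A ∪ B = {1, 2, 3, 8, 11, 12, 13, 14, 16, 17, 18, 19, 21, 22, 27, 28, 29}

A ∪ B = {1, 2, 3, 8, 11, 12, 13, 14, 16, 17, 18, 19, 21, 22, 27, 28, 29}


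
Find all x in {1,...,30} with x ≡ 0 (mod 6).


Checking each candidate:
Condition: x in {1,...,30} with x ≡ 0 (mod 6)
Result = {6, 12, 18, 24, 30}

{6, 12, 18, 24, 30}


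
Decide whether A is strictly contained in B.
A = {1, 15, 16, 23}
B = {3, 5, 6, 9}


A ⊂ B requires: A ⊆ B AND A ≠ B.
A ⊆ B? No
A ⊄ B, so A is not a proper subset.

No, A is not a proper subset of B


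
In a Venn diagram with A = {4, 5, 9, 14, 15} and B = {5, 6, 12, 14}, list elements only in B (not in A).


A = {4, 5, 9, 14, 15}
B = {5, 6, 12, 14}
Region: only in B (not in A)
Elements: {6, 12}

Elements only in B (not in A): {6, 12}


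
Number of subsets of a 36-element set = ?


Number of subsets = 2^n
= 2^36
= 68719476736

|P(A)| = 68719476736


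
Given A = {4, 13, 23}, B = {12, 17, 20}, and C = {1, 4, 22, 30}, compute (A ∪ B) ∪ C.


A ∪ B = {4, 12, 13, 17, 20, 23}
(A ∪ B) ∪ C = {1, 4, 12, 13, 17, 20, 22, 23, 30}

A ∪ B ∪ C = {1, 4, 12, 13, 17, 20, 22, 23, 30}


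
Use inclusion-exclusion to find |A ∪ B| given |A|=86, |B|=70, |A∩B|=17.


|A ∪ B| = |A| + |B| - |A ∩ B|
= 86 + 70 - 17
= 139

|A ∪ B| = 139


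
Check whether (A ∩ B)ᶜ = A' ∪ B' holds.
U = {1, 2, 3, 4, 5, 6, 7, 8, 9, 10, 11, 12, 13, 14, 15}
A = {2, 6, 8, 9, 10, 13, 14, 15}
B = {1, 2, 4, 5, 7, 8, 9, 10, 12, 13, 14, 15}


LHS: A ∩ B = {2, 8, 9, 10, 13, 14, 15}
(A ∩ B)' = U \ (A ∩ B) = {1, 3, 4, 5, 6, 7, 11, 12}
A' = {1, 3, 4, 5, 7, 11, 12}, B' = {3, 6, 11}
Claimed RHS: A' ∪ B' = {1, 3, 4, 5, 6, 7, 11, 12}
Identity is VALID: LHS = RHS = {1, 3, 4, 5, 6, 7, 11, 12} ✓

Identity is valid. (A ∩ B)' = A' ∪ B' = {1, 3, 4, 5, 6, 7, 11, 12}


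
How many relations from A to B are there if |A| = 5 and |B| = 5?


A relation from A to B is any subset of A × B.
|A × B| = 5 × 5 = 25
# relations = 2^|A × B| = 2^25 = 33554432

Number of relations = 33554432


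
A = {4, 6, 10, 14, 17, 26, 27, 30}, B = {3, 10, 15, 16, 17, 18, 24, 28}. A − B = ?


A \ B = elements in A but not in B
A = {4, 6, 10, 14, 17, 26, 27, 30}
B = {3, 10, 15, 16, 17, 18, 24, 28}
Remove from A any elements in B
A \ B = {4, 6, 14, 26, 27, 30}

A \ B = {4, 6, 14, 26, 27, 30}


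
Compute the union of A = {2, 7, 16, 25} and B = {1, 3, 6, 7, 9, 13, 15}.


A ∪ B = all elements in A or B (or both)
A = {2, 7, 16, 25}
B = {1, 3, 6, 7, 9, 13, 15}
A ∪ B = {1, 2, 3, 6, 7, 9, 13, 15, 16, 25}

A ∪ B = {1, 2, 3, 6, 7, 9, 13, 15, 16, 25}


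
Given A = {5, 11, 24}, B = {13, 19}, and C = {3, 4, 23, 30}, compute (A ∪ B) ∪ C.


A ∪ B = {5, 11, 13, 19, 24}
(A ∪ B) ∪ C = {3, 4, 5, 11, 13, 19, 23, 24, 30}

A ∪ B ∪ C = {3, 4, 5, 11, 13, 19, 23, 24, 30}


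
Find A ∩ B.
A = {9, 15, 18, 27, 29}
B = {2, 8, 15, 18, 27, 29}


A ∩ B = elements in both A and B
A = {9, 15, 18, 27, 29}
B = {2, 8, 15, 18, 27, 29}
A ∩ B = {15, 18, 27, 29}

A ∩ B = {15, 18, 27, 29}


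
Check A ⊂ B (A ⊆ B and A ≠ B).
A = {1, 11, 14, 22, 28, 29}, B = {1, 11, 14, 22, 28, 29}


A ⊂ B requires: A ⊆ B AND A ≠ B.
A ⊆ B? Yes
A = B? Yes
A = B, so A is not a PROPER subset.

No, A is not a proper subset of B


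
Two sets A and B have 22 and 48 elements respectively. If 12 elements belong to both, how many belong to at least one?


|A ∪ B| = |A| + |B| - |A ∩ B|
= 22 + 48 - 12
= 58

|A ∪ B| = 58


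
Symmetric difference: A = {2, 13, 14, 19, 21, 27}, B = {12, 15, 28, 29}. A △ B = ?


A △ B = (A \ B) ∪ (B \ A) = elements in exactly one of A or B
A \ B = {2, 13, 14, 19, 21, 27}
B \ A = {12, 15, 28, 29}
A △ B = {2, 12, 13, 14, 15, 19, 21, 27, 28, 29}

A △ B = {2, 12, 13, 14, 15, 19, 21, 27, 28, 29}


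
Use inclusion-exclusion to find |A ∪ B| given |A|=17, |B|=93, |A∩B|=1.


|A ∪ B| = |A| + |B| - |A ∩ B|
= 17 + 93 - 1
= 109

|A ∪ B| = 109


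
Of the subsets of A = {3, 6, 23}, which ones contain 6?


A subset of A contains 6 iff the remaining 2 elements form any subset of A \ {6}.
Count: 2^(n-1) = 2^2 = 4
Subsets containing 6: {6}, {3, 6}, {6, 23}, {3, 6, 23}

Subsets containing 6 (4 total): {6}, {3, 6}, {6, 23}, {3, 6, 23}


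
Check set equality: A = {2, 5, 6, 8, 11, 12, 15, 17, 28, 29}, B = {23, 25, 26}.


Two sets are equal iff they have exactly the same elements.
A = {2, 5, 6, 8, 11, 12, 15, 17, 28, 29}
B = {23, 25, 26}
Differences: {2, 5, 6, 8, 11, 12, 15, 17, 23, 25, 26, 28, 29}
A ≠ B

No, A ≠ B


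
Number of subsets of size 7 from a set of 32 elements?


C(n,k) = n! / (k!(n-k)!)
C(32,7) = 32! / (7!25!)
= 3365856

C(32,7) = 3365856


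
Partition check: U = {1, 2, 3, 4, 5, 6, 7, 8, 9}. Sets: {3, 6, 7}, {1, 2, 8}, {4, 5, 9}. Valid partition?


A partition requires: (1) non-empty parts, (2) pairwise disjoint, (3) union = U
Parts: {3, 6, 7}, {1, 2, 8}, {4, 5, 9}
Union of parts: {1, 2, 3, 4, 5, 6, 7, 8, 9}
U = {1, 2, 3, 4, 5, 6, 7, 8, 9}
All non-empty? True
Pairwise disjoint? True
Covers U? True

Yes, valid partition


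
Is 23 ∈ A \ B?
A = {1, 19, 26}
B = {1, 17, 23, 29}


A = {1, 19, 26}, B = {1, 17, 23, 29}
A \ B = elements in A but not in B
A \ B = {19, 26}
Checking if 23 ∈ A \ B
23 is not in A \ B → False

23 ∉ A \ B


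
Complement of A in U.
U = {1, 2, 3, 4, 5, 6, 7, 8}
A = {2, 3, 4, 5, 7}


Aᶜ = U \ A = elements in U but not in A
U = {1, 2, 3, 4, 5, 6, 7, 8}
A = {2, 3, 4, 5, 7}
Aᶜ = {1, 6, 8}

Aᶜ = {1, 6, 8}


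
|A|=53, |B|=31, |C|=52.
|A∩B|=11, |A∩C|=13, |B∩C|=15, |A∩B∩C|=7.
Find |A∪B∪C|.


|A∪B∪C| = |A|+|B|+|C| - |A∩B|-|A∩C|-|B∩C| + |A∩B∩C|
= 53+31+52 - 11-13-15 + 7
= 136 - 39 + 7
= 104

|A ∪ B ∪ C| = 104


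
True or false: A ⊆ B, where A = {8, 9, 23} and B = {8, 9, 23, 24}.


A ⊆ B means every element of A is in B.
All elements of A are in B.
So A ⊆ B.

Yes, A ⊆ B


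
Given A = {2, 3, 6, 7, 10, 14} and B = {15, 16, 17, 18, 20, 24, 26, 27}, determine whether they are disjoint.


Disjoint means A ∩ B = ∅.
A ∩ B = ∅
A ∩ B = ∅, so A and B are disjoint.

Yes, A and B are disjoint


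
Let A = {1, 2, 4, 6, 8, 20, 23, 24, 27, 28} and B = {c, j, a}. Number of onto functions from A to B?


n = |A| = 10, k = |B| = 3. Surjections via inclusion-exclusion:
S(n,k) = Σ(-1)^i × C(k,i) × (k-i)^n, i=0 to k
i=0: (-1)^0×C(3,0)×3^10 = 59049
i=1: (-1)^1×C(3,1)×2^10 = -3072
i=2: (-1)^2×C(3,2)×1^10 = 3
i=3: (-1)^3×C(3,3)×0^10 = 0
Total = 55980

Number of surjections = 55980


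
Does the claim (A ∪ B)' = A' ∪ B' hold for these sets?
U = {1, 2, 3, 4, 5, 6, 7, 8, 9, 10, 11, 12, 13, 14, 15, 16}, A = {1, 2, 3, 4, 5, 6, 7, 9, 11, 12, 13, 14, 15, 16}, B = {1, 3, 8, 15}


LHS: A ∪ B = {1, 2, 3, 4, 5, 6, 7, 8, 9, 11, 12, 13, 14, 15, 16}
(A ∪ B)' = U \ (A ∪ B) = {10}
A' = {8, 10}, B' = {2, 4, 5, 6, 7, 9, 10, 11, 12, 13, 14, 16}
Claimed RHS: A' ∪ B' = {2, 4, 5, 6, 7, 8, 9, 10, 11, 12, 13, 14, 16}
Identity is INVALID: LHS = {10} but the RHS claimed here equals {2, 4, 5, 6, 7, 8, 9, 10, 11, 12, 13, 14, 16}. The correct form is (A ∪ B)' = A' ∩ B'.

Identity is invalid: (A ∪ B)' = {10} but A' ∪ B' = {2, 4, 5, 6, 7, 8, 9, 10, 11, 12, 13, 14, 16}. The correct De Morgan law is (A ∪ B)' = A' ∩ B'.


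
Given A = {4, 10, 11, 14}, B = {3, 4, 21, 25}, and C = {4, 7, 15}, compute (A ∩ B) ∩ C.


A ∩ B = {4}
(A ∩ B) ∩ C = {4}

A ∩ B ∩ C = {4}


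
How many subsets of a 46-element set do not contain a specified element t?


Subsets of A avoiding t are subsets of A \ {t}, which has 45 elements.
Count = 2^(n-1) = 2^45
= 35184372088832

Number of subsets avoiding t = 35184372088832


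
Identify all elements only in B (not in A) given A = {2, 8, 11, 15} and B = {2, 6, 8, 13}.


A = {2, 8, 11, 15}
B = {2, 6, 8, 13}
Region: only in B (not in A)
Elements: {6, 13}

Elements only in B (not in A): {6, 13}


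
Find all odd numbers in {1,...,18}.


Checking each candidate:
Condition: odd numbers in {1,...,18}
Result = {1, 3, 5, 7, 9, 11, 13, 15, 17}

{1, 3, 5, 7, 9, 11, 13, 15, 17}


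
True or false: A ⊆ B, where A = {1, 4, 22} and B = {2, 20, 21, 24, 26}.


A ⊆ B means every element of A is in B.
Elements in A not in B: {1, 4, 22}
So A ⊄ B.

No, A ⊄ B


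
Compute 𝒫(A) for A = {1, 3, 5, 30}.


|A| = 4, so |P(A)| = 2^4 = 16
Enumerate subsets by cardinality (0 to 4):
∅, {1}, {3}, {5}, {30}, {1, 3}, {1, 5}, {1, 30}, {3, 5}, {3, 30}, {5, 30}, {1, 3, 5}, {1, 3, 30}, {1, 5, 30}, {3, 5, 30}, {1, 3, 5, 30}

P(A) has 16 subsets: ∅, {1}, {3}, {5}, {30}, {1, 3}, {1, 5}, {1, 30}, {3, 5}, {3, 30}, {5, 30}, {1, 3, 5}, {1, 3, 30}, {1, 5, 30}, {3, 5, 30}, {1, 3, 5, 30}


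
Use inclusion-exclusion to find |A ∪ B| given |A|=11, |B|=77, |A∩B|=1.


|A ∪ B| = |A| + |B| - |A ∩ B|
= 11 + 77 - 1
= 87

|A ∪ B| = 87


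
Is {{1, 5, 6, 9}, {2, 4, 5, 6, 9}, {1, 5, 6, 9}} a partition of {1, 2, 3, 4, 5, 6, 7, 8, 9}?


A partition requires: (1) non-empty parts, (2) pairwise disjoint, (3) union = U
Parts: {1, 5, 6, 9}, {2, 4, 5, 6, 9}, {1, 5, 6, 9}
Union of parts: {1, 2, 4, 5, 6, 9}
U = {1, 2, 3, 4, 5, 6, 7, 8, 9}
All non-empty? True
Pairwise disjoint? False
Covers U? False

No, not a valid partition


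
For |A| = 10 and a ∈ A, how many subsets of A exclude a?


Subsets of A avoiding a are subsets of A \ {a}, which has 9 elements.
Count = 2^(n-1) = 2^9
= 512

Number of subsets avoiding a = 512


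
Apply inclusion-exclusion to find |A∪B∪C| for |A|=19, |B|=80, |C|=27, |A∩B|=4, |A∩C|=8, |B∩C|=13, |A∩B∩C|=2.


|A∪B∪C| = |A|+|B|+|C| - |A∩B|-|A∩C|-|B∩C| + |A∩B∩C|
= 19+80+27 - 4-8-13 + 2
= 126 - 25 + 2
= 103

|A ∪ B ∪ C| = 103


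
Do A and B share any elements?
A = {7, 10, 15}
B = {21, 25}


Disjoint means A ∩ B = ∅.
A ∩ B = ∅
A ∩ B = ∅, so A and B are disjoint.

No — A and B share no elements (A ∩ B = ∅), so they are disjoint


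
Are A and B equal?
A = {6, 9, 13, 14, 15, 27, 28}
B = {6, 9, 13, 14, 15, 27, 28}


Two sets are equal iff they have exactly the same elements.
A = {6, 9, 13, 14, 15, 27, 28}
B = {6, 9, 13, 14, 15, 27, 28}
Same elements → A = B

Yes, A = B


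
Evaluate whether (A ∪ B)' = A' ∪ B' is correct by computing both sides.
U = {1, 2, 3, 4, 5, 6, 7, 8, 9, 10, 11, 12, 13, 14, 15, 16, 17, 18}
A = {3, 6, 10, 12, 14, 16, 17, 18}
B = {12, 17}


LHS: A ∪ B = {3, 6, 10, 12, 14, 16, 17, 18}
(A ∪ B)' = U \ (A ∪ B) = {1, 2, 4, 5, 7, 8, 9, 11, 13, 15}
A' = {1, 2, 4, 5, 7, 8, 9, 11, 13, 15}, B' = {1, 2, 3, 4, 5, 6, 7, 8, 9, 10, 11, 13, 14, 15, 16, 18}
Claimed RHS: A' ∪ B' = {1, 2, 3, 4, 5, 6, 7, 8, 9, 10, 11, 13, 14, 15, 16, 18}
Identity is INVALID: LHS = {1, 2, 4, 5, 7, 8, 9, 11, 13, 15} but the RHS claimed here equals {1, 2, 3, 4, 5, 6, 7, 8, 9, 10, 11, 13, 14, 15, 16, 18}. The correct form is (A ∪ B)' = A' ∩ B'.

Identity is invalid: (A ∪ B)' = {1, 2, 4, 5, 7, 8, 9, 11, 13, 15} but A' ∪ B' = {1, 2, 3, 4, 5, 6, 7, 8, 9, 10, 11, 13, 14, 15, 16, 18}. The correct De Morgan law is (A ∪ B)' = A' ∩ B'.


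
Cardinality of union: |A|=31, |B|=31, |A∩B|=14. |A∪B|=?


|A ∪ B| = |A| + |B| - |A ∩ B|
= 31 + 31 - 14
= 48

|A ∪ B| = 48


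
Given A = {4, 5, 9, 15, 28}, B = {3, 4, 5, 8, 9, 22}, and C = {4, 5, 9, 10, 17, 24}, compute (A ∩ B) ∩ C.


A ∩ B = {4, 5, 9}
(A ∩ B) ∩ C = {4, 5, 9}

A ∩ B ∩ C = {4, 5, 9}


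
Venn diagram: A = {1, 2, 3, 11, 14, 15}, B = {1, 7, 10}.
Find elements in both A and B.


A = {1, 2, 3, 11, 14, 15}
B = {1, 7, 10}
Region: in both A and B
Elements: {1}

Elements in both A and B: {1}


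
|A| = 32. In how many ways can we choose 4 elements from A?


C(n,k) = n! / (k!(n-k)!)
C(32,4) = 32! / (4!28!)
= 35960

C(32,4) = 35960


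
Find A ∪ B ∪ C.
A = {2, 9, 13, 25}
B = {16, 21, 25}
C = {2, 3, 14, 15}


A ∪ B = {2, 9, 13, 16, 21, 25}
(A ∪ B) ∪ C = {2, 3, 9, 13, 14, 15, 16, 21, 25}

A ∪ B ∪ C = {2, 3, 9, 13, 14, 15, 16, 21, 25}


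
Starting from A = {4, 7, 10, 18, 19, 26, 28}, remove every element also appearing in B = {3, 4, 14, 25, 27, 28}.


A \ B = elements in A but not in B
A = {4, 7, 10, 18, 19, 26, 28}
B = {3, 4, 14, 25, 27, 28}
Remove from A any elements in B
A \ B = {7, 10, 18, 19, 26}

A \ B = {7, 10, 18, 19, 26}


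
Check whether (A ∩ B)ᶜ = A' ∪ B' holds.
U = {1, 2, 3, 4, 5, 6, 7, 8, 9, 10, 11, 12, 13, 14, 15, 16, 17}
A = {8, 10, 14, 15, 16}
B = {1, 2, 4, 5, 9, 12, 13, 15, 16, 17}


LHS: A ∩ B = {15, 16}
(A ∩ B)' = U \ (A ∩ B) = {1, 2, 3, 4, 5, 6, 7, 8, 9, 10, 11, 12, 13, 14, 17}
A' = {1, 2, 3, 4, 5, 6, 7, 9, 11, 12, 13, 17}, B' = {3, 6, 7, 8, 10, 11, 14}
Claimed RHS: A' ∪ B' = {1, 2, 3, 4, 5, 6, 7, 8, 9, 10, 11, 12, 13, 14, 17}
Identity is VALID: LHS = RHS = {1, 2, 3, 4, 5, 6, 7, 8, 9, 10, 11, 12, 13, 14, 17} ✓

Identity is valid. (A ∩ B)' = A' ∪ B' = {1, 2, 3, 4, 5, 6, 7, 8, 9, 10, 11, 12, 13, 14, 17}


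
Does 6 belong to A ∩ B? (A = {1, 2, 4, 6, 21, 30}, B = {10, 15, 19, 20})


A = {1, 2, 4, 6, 21, 30}, B = {10, 15, 19, 20}
A ∩ B = elements in both A and B
A ∩ B = ∅
Checking if 6 ∈ A ∩ B
6 is not in A ∩ B → False

6 ∉ A ∩ B


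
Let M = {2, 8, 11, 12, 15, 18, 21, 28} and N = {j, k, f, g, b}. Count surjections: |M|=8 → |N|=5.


n = |M| = 8, k = |N| = 5. Surjections via inclusion-exclusion:
S(n,k) = Σ(-1)^i × C(k,i) × (k-i)^n, i=0 to k
i=0: (-1)^0×C(5,0)×5^8 = 390625
i=1: (-1)^1×C(5,1)×4^8 = -327680
i=2: (-1)^2×C(5,2)×3^8 = 65610
i=3: (-1)^3×C(5,3)×2^8 = -2560
i=4: (-1)^4×C(5,4)×1^8 = 5
i=5: (-1)^5×C(5,5)×0^8 = 0
Total = 126000

Number of surjections = 126000


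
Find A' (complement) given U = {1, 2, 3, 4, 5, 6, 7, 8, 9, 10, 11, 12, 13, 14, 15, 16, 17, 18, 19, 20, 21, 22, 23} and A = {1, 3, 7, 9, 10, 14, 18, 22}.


Aᶜ = U \ A = elements in U but not in A
U = {1, 2, 3, 4, 5, 6, 7, 8, 9, 10, 11, 12, 13, 14, 15, 16, 17, 18, 19, 20, 21, 22, 23}
A = {1, 3, 7, 9, 10, 14, 18, 22}
Aᶜ = {2, 4, 5, 6, 8, 11, 12, 13, 15, 16, 17, 19, 20, 21, 23}

Aᶜ = {2, 4, 5, 6, 8, 11, 12, 13, 15, 16, 17, 19, 20, 21, 23}


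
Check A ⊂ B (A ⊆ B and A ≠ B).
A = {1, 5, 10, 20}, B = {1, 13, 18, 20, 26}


A ⊂ B requires: A ⊆ B AND A ≠ B.
A ⊆ B? No
A ⊄ B, so A is not a proper subset.

No, A is not a proper subset of B


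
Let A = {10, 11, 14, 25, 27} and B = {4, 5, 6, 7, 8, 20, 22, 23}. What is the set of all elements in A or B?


A ∪ B = all elements in A or B (or both)
A = {10, 11, 14, 25, 27}
B = {4, 5, 6, 7, 8, 20, 22, 23}
A ∪ B = {4, 5, 6, 7, 8, 10, 11, 14, 20, 22, 23, 25, 27}

A ∪ B = {4, 5, 6, 7, 8, 10, 11, 14, 20, 22, 23, 25, 27}


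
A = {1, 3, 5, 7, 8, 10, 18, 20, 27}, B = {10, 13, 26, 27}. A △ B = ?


A △ B = (A \ B) ∪ (B \ A) = elements in exactly one of A or B
A \ B = {1, 3, 5, 7, 8, 18, 20}
B \ A = {13, 26}
A △ B = {1, 3, 5, 7, 8, 13, 18, 20, 26}

A △ B = {1, 3, 5, 7, 8, 13, 18, 20, 26}


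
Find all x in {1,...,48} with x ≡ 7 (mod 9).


Checking each candidate:
Condition: x in {1,...,48} with x ≡ 7 (mod 9)
Result = {7, 16, 25, 34, 43}

{7, 16, 25, 34, 43}


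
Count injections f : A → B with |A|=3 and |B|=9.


An injection sends each of |A| = 3 inputs to a distinct output in B.
# injections = |B|·(|B|-1)·…·(|B|-|A|+1) = 9! / (9 - 3)!
= 9 × 8 × 7
= 504

Number of injections = 504


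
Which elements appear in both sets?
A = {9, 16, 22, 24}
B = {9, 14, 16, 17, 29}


A ∩ B = elements in both A and B
A = {9, 16, 22, 24}
B = {9, 14, 16, 17, 29}
A ∩ B = {9, 16}

A ∩ B = {9, 16}


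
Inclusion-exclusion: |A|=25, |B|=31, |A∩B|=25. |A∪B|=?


|A ∪ B| = |A| + |B| - |A ∩ B|
= 25 + 31 - 25
= 31

|A ∪ B| = 31


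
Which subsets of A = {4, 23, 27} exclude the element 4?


A subset of A that omits 4 is a subset of A \ {4}, so there are 2^(n-1) = 2^2 = 4 of them.
Subsets excluding 4: ∅, {23}, {27}, {23, 27}

Subsets excluding 4 (4 total): ∅, {23}, {27}, {23, 27}


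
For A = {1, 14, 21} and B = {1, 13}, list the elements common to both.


A ∩ B = elements in both A and B
A = {1, 14, 21}
B = {1, 13}
A ∩ B = {1}

A ∩ B = {1}


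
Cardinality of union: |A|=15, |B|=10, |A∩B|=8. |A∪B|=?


|A ∪ B| = |A| + |B| - |A ∩ B|
= 15 + 10 - 8
= 17

|A ∪ B| = 17


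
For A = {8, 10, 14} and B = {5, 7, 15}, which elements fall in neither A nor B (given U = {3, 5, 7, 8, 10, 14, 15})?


A = {8, 10, 14}
B = {5, 7, 15}
Region: in neither A nor B (given U = {3, 5, 7, 8, 10, 14, 15})
Elements: {3}

Elements in neither A nor B (given U = {3, 5, 7, 8, 10, 14, 15}): {3}


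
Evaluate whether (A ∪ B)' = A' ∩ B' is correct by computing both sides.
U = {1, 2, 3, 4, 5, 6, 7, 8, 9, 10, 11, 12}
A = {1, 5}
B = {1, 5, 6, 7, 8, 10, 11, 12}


LHS: A ∪ B = {1, 5, 6, 7, 8, 10, 11, 12}
(A ∪ B)' = U \ (A ∪ B) = {2, 3, 4, 9}
A' = {2, 3, 4, 6, 7, 8, 9, 10, 11, 12}, B' = {2, 3, 4, 9}
Claimed RHS: A' ∩ B' = {2, 3, 4, 9}
Identity is VALID: LHS = RHS = {2, 3, 4, 9} ✓

Identity is valid. (A ∪ B)' = A' ∩ B' = {2, 3, 4, 9}


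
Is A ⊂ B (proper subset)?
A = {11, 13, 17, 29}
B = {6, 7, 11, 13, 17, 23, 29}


A ⊂ B requires: A ⊆ B AND A ≠ B.
A ⊆ B? Yes
A = B? No
A ⊂ B: Yes (A is a proper subset of B)

Yes, A ⊂ B


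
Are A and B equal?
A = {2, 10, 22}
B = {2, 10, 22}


Two sets are equal iff they have exactly the same elements.
A = {2, 10, 22}
B = {2, 10, 22}
Same elements → A = B

Yes, A = B


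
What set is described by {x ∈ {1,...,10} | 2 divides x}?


Checking each candidate:
Condition: multiples of 2 in {1,...,10}
Result = {2, 4, 6, 8, 10}

{2, 4, 6, 8, 10}


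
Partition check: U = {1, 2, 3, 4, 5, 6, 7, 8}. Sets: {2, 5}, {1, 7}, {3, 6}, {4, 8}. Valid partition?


A partition requires: (1) non-empty parts, (2) pairwise disjoint, (3) union = U
Parts: {2, 5}, {1, 7}, {3, 6}, {4, 8}
Union of parts: {1, 2, 3, 4, 5, 6, 7, 8}
U = {1, 2, 3, 4, 5, 6, 7, 8}
All non-empty? True
Pairwise disjoint? True
Covers U? True

Yes, valid partition


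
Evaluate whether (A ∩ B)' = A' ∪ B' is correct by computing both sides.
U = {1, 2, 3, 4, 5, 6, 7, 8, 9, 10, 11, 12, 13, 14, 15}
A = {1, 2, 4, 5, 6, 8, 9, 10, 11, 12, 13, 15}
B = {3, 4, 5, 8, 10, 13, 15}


LHS: A ∩ B = {4, 5, 8, 10, 13, 15}
(A ∩ B)' = U \ (A ∩ B) = {1, 2, 3, 6, 7, 9, 11, 12, 14}
A' = {3, 7, 14}, B' = {1, 2, 6, 7, 9, 11, 12, 14}
Claimed RHS: A' ∪ B' = {1, 2, 3, 6, 7, 9, 11, 12, 14}
Identity is VALID: LHS = RHS = {1, 2, 3, 6, 7, 9, 11, 12, 14} ✓

Identity is valid. (A ∩ B)' = A' ∪ B' = {1, 2, 3, 6, 7, 9, 11, 12, 14}


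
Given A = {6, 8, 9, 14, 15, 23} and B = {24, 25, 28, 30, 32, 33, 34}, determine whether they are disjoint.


Disjoint means A ∩ B = ∅.
A ∩ B = ∅
A ∩ B = ∅, so A and B are disjoint.

Yes, A and B are disjoint


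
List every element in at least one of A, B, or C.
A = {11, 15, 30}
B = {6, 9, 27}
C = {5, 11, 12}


A ∪ B = {6, 9, 11, 15, 27, 30}
(A ∪ B) ∪ C = {5, 6, 9, 11, 12, 15, 27, 30}

A ∪ B ∪ C = {5, 6, 9, 11, 12, 15, 27, 30}


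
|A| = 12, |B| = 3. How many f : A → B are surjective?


n = |A| = 12, k = |B| = 3. Surjections via inclusion-exclusion:
S(n,k) = Σ(-1)^i × C(k,i) × (k-i)^n, i=0 to k
i=0: (-1)^0×C(3,0)×3^12 = 531441
i=1: (-1)^1×C(3,1)×2^12 = -12288
i=2: (-1)^2×C(3,2)×1^12 = 3
i=3: (-1)^3×C(3,3)×0^12 = 0
Total = 519156

Number of surjections = 519156


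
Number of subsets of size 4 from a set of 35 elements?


C(n,k) = n! / (k!(n-k)!)
C(35,4) = 35! / (4!31!)
= 52360

C(35,4) = 52360


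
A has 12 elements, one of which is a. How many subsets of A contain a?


Subsets of A containing a correspond to subsets of A \ {a}, which has 11 elements.
Count = 2^(n-1) = 2^11
= 2048

Number of subsets containing a = 2048


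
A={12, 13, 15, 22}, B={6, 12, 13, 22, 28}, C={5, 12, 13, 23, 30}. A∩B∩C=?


A ∩ B = {12, 13, 22}
(A ∩ B) ∩ C = {12, 13}

A ∩ B ∩ C = {12, 13}


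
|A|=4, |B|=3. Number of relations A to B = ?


A relation from A to B is any subset of A × B.
|A × B| = 4 × 3 = 12
# relations = 2^|A × B| = 2^12 = 4096

Number of relations = 4096


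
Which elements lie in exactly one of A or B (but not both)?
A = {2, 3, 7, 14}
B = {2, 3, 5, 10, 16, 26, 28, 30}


A △ B = (A \ B) ∪ (B \ A) = elements in exactly one of A or B
A \ B = {7, 14}
B \ A = {5, 10, 16, 26, 28, 30}
A △ B = {5, 7, 10, 14, 16, 26, 28, 30}

A △ B = {5, 7, 10, 14, 16, 26, 28, 30}


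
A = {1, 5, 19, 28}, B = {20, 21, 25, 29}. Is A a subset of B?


A ⊆ B means every element of A is in B.
Elements in A not in B: {1, 5, 19, 28}
So A ⊄ B.

No, A ⊄ B


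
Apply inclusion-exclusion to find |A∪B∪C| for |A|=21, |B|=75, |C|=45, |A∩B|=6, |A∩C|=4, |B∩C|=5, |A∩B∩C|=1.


|A∪B∪C| = |A|+|B|+|C| - |A∩B|-|A∩C|-|B∩C| + |A∩B∩C|
= 21+75+45 - 6-4-5 + 1
= 141 - 15 + 1
= 127

|A ∪ B ∪ C| = 127


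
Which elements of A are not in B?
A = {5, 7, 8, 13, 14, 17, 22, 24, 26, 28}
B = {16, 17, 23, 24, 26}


A \ B = elements in A but not in B
A = {5, 7, 8, 13, 14, 17, 22, 24, 26, 28}
B = {16, 17, 23, 24, 26}
Remove from A any elements in B
A \ B = {5, 7, 8, 13, 14, 22, 28}

A \ B = {5, 7, 8, 13, 14, 22, 28}


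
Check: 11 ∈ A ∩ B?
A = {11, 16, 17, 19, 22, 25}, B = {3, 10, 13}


A = {11, 16, 17, 19, 22, 25}, B = {3, 10, 13}
A ∩ B = elements in both A and B
A ∩ B = ∅
Checking if 11 ∈ A ∩ B
11 is not in A ∩ B → False

11 ∉ A ∩ B


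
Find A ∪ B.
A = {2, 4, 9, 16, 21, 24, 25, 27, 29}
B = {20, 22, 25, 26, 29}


A ∪ B = all elements in A or B (or both)
A = {2, 4, 9, 16, 21, 24, 25, 27, 29}
B = {20, 22, 25, 26, 29}
A ∪ B = {2, 4, 9, 16, 20, 21, 22, 24, 25, 26, 27, 29}

A ∪ B = {2, 4, 9, 16, 20, 21, 22, 24, 25, 26, 27, 29}


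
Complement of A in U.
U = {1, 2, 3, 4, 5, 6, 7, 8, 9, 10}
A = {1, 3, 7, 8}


Aᶜ = U \ A = elements in U but not in A
U = {1, 2, 3, 4, 5, 6, 7, 8, 9, 10}
A = {1, 3, 7, 8}
Aᶜ = {2, 4, 5, 6, 9, 10}

Aᶜ = {2, 4, 5, 6, 9, 10}


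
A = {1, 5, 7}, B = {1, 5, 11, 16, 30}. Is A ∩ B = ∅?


Disjoint means A ∩ B = ∅.
A ∩ B = {1, 5}
A ∩ B ≠ ∅, so A and B are NOT disjoint.

No, A and B are not disjoint (A ∩ B = {1, 5})


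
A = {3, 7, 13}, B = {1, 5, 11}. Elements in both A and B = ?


A = {3, 7, 13}
B = {1, 5, 11}
Region: in both A and B
Elements: ∅

Elements in both A and B: ∅


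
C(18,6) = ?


C(n,k) = n! / (k!(n-k)!)
C(18,6) = 18! / (6!12!)
= 18564

C(18,6) = 18564


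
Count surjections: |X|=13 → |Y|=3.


n = |X| = 13, k = |Y| = 3. Surjections via inclusion-exclusion:
S(n,k) = Σ(-1)^i × C(k,i) × (k-i)^n, i=0 to k
i=0: (-1)^0×C(3,0)×3^13 = 1594323
i=1: (-1)^1×C(3,1)×2^13 = -24576
i=2: (-1)^2×C(3,2)×1^13 = 3
i=3: (-1)^3×C(3,3)×0^13 = 0
Total = 1569750

Number of surjections = 1569750


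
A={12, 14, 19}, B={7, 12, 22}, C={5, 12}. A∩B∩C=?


A ∩ B = {12}
(A ∩ B) ∩ C = {12}

A ∩ B ∩ C = {12}


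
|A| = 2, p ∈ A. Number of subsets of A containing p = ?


Subsets of A containing p correspond to subsets of A \ {p}, which has 1 elements.
Count = 2^(n-1) = 2^1
= 2

Number of subsets containing p = 2


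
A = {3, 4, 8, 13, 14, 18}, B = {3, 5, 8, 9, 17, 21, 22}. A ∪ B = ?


A ∪ B = all elements in A or B (or both)
A = {3, 4, 8, 13, 14, 18}
B = {3, 5, 8, 9, 17, 21, 22}
A ∪ B = {3, 4, 5, 8, 9, 13, 14, 17, 18, 21, 22}

A ∪ B = {3, 4, 5, 8, 9, 13, 14, 17, 18, 21, 22}


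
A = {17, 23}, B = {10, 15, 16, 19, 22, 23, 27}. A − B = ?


A \ B = elements in A but not in B
A = {17, 23}
B = {10, 15, 16, 19, 22, 23, 27}
Remove from A any elements in B
A \ B = {17}

A \ B = {17}


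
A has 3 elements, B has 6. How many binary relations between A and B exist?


A relation from A to B is any subset of A × B.
|A × B| = 3 × 6 = 18
# relations = 2^|A × B| = 2^18 = 262144

Number of relations = 262144


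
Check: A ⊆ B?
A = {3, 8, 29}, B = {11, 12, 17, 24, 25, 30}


A ⊆ B means every element of A is in B.
Elements in A not in B: {3, 8, 29}
So A ⊄ B.

No, A ⊄ B


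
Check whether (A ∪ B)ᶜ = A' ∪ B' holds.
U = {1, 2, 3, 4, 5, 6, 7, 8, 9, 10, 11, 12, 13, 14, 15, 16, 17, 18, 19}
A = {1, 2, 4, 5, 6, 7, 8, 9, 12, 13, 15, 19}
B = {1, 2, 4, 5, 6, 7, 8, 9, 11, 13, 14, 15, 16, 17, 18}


LHS: A ∪ B = {1, 2, 4, 5, 6, 7, 8, 9, 11, 12, 13, 14, 15, 16, 17, 18, 19}
(A ∪ B)' = U \ (A ∪ B) = {3, 10}
A' = {3, 10, 11, 14, 16, 17, 18}, B' = {3, 10, 12, 19}
Claimed RHS: A' ∪ B' = {3, 10, 11, 12, 14, 16, 17, 18, 19}
Identity is INVALID: LHS = {3, 10} but the RHS claimed here equals {3, 10, 11, 12, 14, 16, 17, 18, 19}. The correct form is (A ∪ B)' = A' ∩ B'.

Identity is invalid: (A ∪ B)' = {3, 10} but A' ∪ B' = {3, 10, 11, 12, 14, 16, 17, 18, 19}. The correct De Morgan law is (A ∪ B)' = A' ∩ B'.


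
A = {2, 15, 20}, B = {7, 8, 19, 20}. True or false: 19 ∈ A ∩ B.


A = {2, 15, 20}, B = {7, 8, 19, 20}
A ∩ B = elements in both A and B
A ∩ B = {20}
Checking if 19 ∈ A ∩ B
19 is not in A ∩ B → False

19 ∉ A ∩ B


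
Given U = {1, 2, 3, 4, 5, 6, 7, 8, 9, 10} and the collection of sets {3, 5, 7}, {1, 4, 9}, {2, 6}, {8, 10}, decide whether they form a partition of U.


A partition requires: (1) non-empty parts, (2) pairwise disjoint, (3) union = U
Parts: {3, 5, 7}, {1, 4, 9}, {2, 6}, {8, 10}
Union of parts: {1, 2, 3, 4, 5, 6, 7, 8, 9, 10}
U = {1, 2, 3, 4, 5, 6, 7, 8, 9, 10}
All non-empty? True
Pairwise disjoint? True
Covers U? True

Yes, valid partition


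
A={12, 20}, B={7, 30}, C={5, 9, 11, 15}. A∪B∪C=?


A ∪ B = {7, 12, 20, 30}
(A ∪ B) ∪ C = {5, 7, 9, 11, 12, 15, 20, 30}

A ∪ B ∪ C = {5, 7, 9, 11, 12, 15, 20, 30}


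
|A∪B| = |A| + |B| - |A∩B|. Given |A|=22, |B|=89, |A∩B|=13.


|A ∪ B| = |A| + |B| - |A ∩ B|
= 22 + 89 - 13
= 98

|A ∪ B| = 98


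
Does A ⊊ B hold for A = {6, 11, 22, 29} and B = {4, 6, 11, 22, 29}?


A ⊂ B requires: A ⊆ B AND A ≠ B.
A ⊆ B? Yes
A = B? No
A ⊂ B: Yes (A is a proper subset of B)

Yes, A ⊂ B


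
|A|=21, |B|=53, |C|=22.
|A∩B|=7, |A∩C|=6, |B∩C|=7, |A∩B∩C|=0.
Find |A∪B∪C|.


|A∪B∪C| = |A|+|B|+|C| - |A∩B|-|A∩C|-|B∩C| + |A∩B∩C|
= 21+53+22 - 7-6-7 + 0
= 96 - 20 + 0
= 76

|A ∪ B ∪ C| = 76


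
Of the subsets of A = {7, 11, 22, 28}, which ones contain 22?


A subset of A contains 22 iff the remaining 3 elements form any subset of A \ {22}.
Count: 2^(n-1) = 2^3 = 8
Subsets containing 22: {22}, {7, 22}, {11, 22}, {22, 28}, {7, 11, 22}, {7, 22, 28}, {11, 22, 28}, {7, 11, 22, 28}

Subsets containing 22 (8 total): {22}, {7, 22}, {11, 22}, {22, 28}, {7, 11, 22}, {7, 22, 28}, {11, 22, 28}, {7, 11, 22, 28}


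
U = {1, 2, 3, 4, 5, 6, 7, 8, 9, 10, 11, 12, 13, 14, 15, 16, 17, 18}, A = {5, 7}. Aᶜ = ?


Aᶜ = U \ A = elements in U but not in A
U = {1, 2, 3, 4, 5, 6, 7, 8, 9, 10, 11, 12, 13, 14, 15, 16, 17, 18}
A = {5, 7}
Aᶜ = {1, 2, 3, 4, 6, 8, 9, 10, 11, 12, 13, 14, 15, 16, 17, 18}

Aᶜ = {1, 2, 3, 4, 6, 8, 9, 10, 11, 12, 13, 14, 15, 16, 17, 18}


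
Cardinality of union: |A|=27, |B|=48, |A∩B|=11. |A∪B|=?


|A ∪ B| = |A| + |B| - |A ∩ B|
= 27 + 48 - 11
= 64

|A ∪ B| = 64
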